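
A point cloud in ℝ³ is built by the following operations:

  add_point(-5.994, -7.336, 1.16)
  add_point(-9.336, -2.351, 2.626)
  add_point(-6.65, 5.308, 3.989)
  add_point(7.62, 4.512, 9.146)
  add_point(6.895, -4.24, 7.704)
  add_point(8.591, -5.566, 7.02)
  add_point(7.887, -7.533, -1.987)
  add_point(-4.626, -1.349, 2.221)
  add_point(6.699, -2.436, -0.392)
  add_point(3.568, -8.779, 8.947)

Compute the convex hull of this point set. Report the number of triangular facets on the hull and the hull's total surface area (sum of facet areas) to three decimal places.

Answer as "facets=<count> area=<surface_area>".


Points on the hull: [0, 1, 2, 3, 5, 6, 8, 9] (8 of 10).

Triangle areas on the boundary:
  f1: (p6, p3, p5) → 43.8291
  f2: (p2, p6, p1) → 76.4064
  f3: (p9, p3, p5) → 30.2277
  f4: (p9, p6, p5) → 28.7260
  f5: (p9, p2, p1) → 64.7067
  f6: (p9, p2, p3) → 102.7759
  f7: (p8, p6, p3) → 20.8581
  f8: (p8, p2, p3) → 85.3180
  f9: (p8, p2, p6) → 30.9051
  f10: (p0, p6, p1) → 35.4659
  f11: (p0, p9, p1) → 35.7580
  f12: (p0, p9, p6) → 69.7509
Σ area = 624.728

Check V−E+F: 8 − 18 + 12 = 2.

facets=12 area=624.728


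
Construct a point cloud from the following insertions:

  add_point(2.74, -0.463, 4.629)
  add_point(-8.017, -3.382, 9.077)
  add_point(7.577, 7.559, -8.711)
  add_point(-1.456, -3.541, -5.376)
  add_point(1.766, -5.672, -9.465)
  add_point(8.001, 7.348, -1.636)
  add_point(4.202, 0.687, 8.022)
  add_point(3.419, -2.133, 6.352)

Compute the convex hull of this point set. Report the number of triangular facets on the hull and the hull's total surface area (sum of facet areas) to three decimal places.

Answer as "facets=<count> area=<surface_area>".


facets=10 area=586.837

Hull vertices (7/8): indices [1, 2, 3, 4, 5, 6, 7].

Facet areas (half cross-product norm):
  f1: (p2, p5, p1) → 69.6080
  f2: (p2, p4, p5) → 51.2429
  f3: (p7, p4, p1) → 95.7967
  f4: (p7, p4, p5) → 98.8775
  f5: (p3, p4, p1) → 19.2357
  f6: (p3, p2, p1) → 103.9622
  f7: (p3, p2, p4) → 40.2124
  f8: (p6, p5, p1) → 67.7961
  f9: (p6, p7, p1) → 19.5202
  f10: (p6, p7, p5) → 20.5856
Σ area = 586.837

Euler: V−E+F = 7−15+10 = 2.


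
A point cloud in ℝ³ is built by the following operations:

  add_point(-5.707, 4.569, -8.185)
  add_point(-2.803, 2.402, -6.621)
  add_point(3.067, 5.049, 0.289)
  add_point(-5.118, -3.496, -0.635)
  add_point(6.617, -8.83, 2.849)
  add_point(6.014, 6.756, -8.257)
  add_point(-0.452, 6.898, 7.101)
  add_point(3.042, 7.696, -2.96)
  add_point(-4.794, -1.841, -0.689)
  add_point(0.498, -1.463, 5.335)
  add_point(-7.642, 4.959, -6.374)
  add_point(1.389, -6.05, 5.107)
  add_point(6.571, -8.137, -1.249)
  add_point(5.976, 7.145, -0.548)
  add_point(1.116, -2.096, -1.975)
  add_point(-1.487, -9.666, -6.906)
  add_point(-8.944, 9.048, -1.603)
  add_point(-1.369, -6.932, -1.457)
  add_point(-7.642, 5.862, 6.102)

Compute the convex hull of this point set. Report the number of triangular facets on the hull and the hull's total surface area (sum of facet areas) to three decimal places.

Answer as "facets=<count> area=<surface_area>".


Points on the hull: [0, 3, 4, 5, 6, 7, 10, 11, 12, 13, 15, 16, 18] (13 of 19).

Facet areas (half cross-product norm):
  f1: (p0, p5, p16) → 49.1984
  f2: (p0, p15, p5) → 88.3748
  f3: (p12, p5, p4) → 28.1050
  f4: (p12, p15, p4) → 17.3857
  f5: (p12, p15, p5) → 81.3454
  f6: (p7, p5, p16) → 30.0928
  f7: (p13, p5, p4) → 62.2882
  f8: (p13, p6, p4) → 80.6519
  f9: (p13, p7, p5) → 11.6607
  f10: (p13, p6, p16) → 61.3915
  f11: (p13, p7, p16) → 16.6199
  f12: (p18, p6, p16) → 30.1647
  f13: (p10, p0, p16) → 5.7623
  f14: (p10, p0, p15) → 19.1290
  f15: (p3, p10, p15) → 48.4595
  f16: (p3, p18, p16) → 48.9090
  f17: (p3, p10, p16) → 33.3633
  f18: (p11, p6, p4) → 33.6013
  f19: (p11, p18, p6) → 48.4908
  f20: (p11, p3, p18) → 53.3838
  f21: (p11, p15, p4) → 39.2505
  f22: (p11, p3, p15) → 43.0147
Σ area = 930.643

Euler: V−E+F = 13−33+22 = 2.

facets=22 area=930.643


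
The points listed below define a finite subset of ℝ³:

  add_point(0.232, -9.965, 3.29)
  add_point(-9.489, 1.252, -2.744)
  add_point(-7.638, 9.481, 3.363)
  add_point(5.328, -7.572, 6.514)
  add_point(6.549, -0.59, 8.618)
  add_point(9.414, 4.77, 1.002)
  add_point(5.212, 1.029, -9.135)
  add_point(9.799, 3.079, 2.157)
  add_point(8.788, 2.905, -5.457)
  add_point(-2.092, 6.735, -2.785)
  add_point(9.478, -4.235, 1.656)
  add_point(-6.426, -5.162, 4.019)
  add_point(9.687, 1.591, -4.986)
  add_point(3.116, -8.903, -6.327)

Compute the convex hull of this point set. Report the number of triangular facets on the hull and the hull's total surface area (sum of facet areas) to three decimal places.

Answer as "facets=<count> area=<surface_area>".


Points on the hull: [0, 1, 2, 3, 4, 5, 6, 7, 8, 9, 10, 11, 12, 13] (14 of 14).

Area of each hull facet:
  f1: (p13, p6, p1) → 81.1516
  f2: (p5, p4, p7) → 5.7316
  f3: (p5, p4, p2) → 84.4293
  f4: (p12, p13, p6) → 32.2289
  f5: (p12, p5, p7) → 7.0324
  f6: (p11, p4, p2) → 103.9114
  f7: (p11, p2, p1) → 51.0011
  f8: (p11, p13, p1) → 70.9483
  f9: (p11, p13, p0) → 40.2444
  f10: (p9, p5, p2) → 48.3484
  f11: (p9, p6, p1) → 50.4299
  f12: (p9, p2, p1) → 37.9607
  f13: (p10, p12, p7) → 25.7740
  f14: (p10, p12, p13) → 48.0631
  f15: (p10, p4, p7) → 27.0848
  f16: (p3, p11, p0) → 24.7776
  f17: (p3, p11, p4) → 45.2840
  f18: (p3, p10, p4) → 25.0555
  f19: (p3, p13, p0) → 32.0186
  f20: (p3, p10, p13) → 40.4233
  f21: (p8, p9, p6) → 30.4260
  f22: (p8, p9, p5) → 38.9915
  f23: (p8, p12, p6) → 4.3613
  f24: (p8, p12, p5) → 5.5754
Σ area = 961.253

Euler: V−E+F = 14−36+24 = 2.

facets=24 area=961.253


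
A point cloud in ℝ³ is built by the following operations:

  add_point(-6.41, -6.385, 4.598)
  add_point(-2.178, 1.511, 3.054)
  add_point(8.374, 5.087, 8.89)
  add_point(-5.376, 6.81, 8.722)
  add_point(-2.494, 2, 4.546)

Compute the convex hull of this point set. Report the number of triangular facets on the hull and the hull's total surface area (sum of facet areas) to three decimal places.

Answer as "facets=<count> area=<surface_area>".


facets=4 area=232.247

Hull vertices (4/5): indices [0, 1, 2, 3].

Facet areas (half cross-product norm):
  f1: (p3, p2, p0) → 95.9813
  f2: (p1, p2, p0) → 47.4136
  f3: (p1, p3, p0) → 36.8720
  f4: (p1, p3, p2) → 51.9799
Σ area = 232.247

Euler: V−E+F = 4−6+4 = 2.


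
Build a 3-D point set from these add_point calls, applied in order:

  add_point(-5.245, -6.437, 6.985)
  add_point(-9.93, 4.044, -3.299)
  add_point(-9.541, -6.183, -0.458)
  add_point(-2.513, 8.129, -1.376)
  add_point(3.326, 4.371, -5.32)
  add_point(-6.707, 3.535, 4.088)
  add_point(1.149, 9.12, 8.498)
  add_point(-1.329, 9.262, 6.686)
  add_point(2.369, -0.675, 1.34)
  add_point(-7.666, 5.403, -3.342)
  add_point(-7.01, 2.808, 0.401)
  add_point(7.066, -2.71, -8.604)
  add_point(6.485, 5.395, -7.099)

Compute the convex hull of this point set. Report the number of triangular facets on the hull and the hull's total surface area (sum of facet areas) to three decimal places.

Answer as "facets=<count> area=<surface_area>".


facets=18 area=791.271

Hull vertices (11/13): indices [0, 1, 2, 3, 5, 6, 7, 8, 9, 11, 12].

Area of each hull facet:
  f1: (p12, p11, p1) → 69.8107
  f2: (p12, p6, p11) → 63.8033
  f3: (p2, p11, p1) → 96.4820
  f4: (p2, p0, p11) → 80.7560
  f5: (p5, p0, p6) → 53.3104
  f6: (p5, p2, p1) → 40.6321
  f7: (p5, p2, p0) → 42.4446
  f8: (p8, p6, p11) → 48.0047
  f9: (p8, p0, p11) → 47.3369
  f10: (p8, p0, p6) → 67.5398
  f11: (p3, p12, p6) → 56.7228
  f12: (p7, p3, p6) → 9.1797
  f13: (p7, p5, p1) → 28.8778
  f14: (p7, p5, p6) → 9.3552
  f15: (p9, p7, p1) → 13.3994
  f16: (p9, p7, p3) → 21.9928
  f17: (p9, p12, p1) → 10.7119
  f18: (p9, p3, p12) → 30.9105
Σ area = 791.271

Check V−E+F: 11 − 27 + 18 = 2.


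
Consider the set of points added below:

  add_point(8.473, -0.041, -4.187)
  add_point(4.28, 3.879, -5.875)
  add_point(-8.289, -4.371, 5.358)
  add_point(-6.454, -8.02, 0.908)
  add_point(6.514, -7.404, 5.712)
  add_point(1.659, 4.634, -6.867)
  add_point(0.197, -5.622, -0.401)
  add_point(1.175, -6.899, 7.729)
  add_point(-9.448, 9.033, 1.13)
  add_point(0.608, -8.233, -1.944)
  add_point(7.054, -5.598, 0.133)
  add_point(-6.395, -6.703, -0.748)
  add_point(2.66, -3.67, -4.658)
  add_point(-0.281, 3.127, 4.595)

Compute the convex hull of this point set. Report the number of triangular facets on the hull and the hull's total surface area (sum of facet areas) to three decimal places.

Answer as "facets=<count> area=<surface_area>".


facets=22 area=744.691

Points on the hull: [0, 1, 2, 3, 4, 5, 7, 8, 9, 10, 11, 12, 13] (13 of 14).

Triangle areas on the boundary:
  f1: (p13, p2, p8) → 61.5040
  f2: (p13, p2, p7) → 48.1052
  f3: (p10, p9, p0) → 25.0152
  f4: (p3, p2, p7) → 29.3634
  f5: (p12, p9, p0) → 14.0380
  f6: (p12, p5, p0) → 27.3371
  f7: (p4, p13, p0) → 68.9871
  f8: (p4, p13, p7) → 30.2055
  f9: (p4, p10, p0) → 11.9335
  f10: (p4, p10, p9) → 21.3313
  f11: (p4, p3, p9) → 35.6351
  f12: (p4, p3, p7) → 26.3720
  f13: (p1, p5, p0) → 3.7893
  f14: (p1, p13, p0) → 34.2300
  f15: (p1, p5, p8) → 16.8870
  f16: (p1, p13, p8) → 65.4752
  f17: (p11, p12, p5) → 42.8829
  f18: (p11, p5, p8) → 99.8390
  f19: (p11, p3, p9) → 7.6889
  f20: (p11, p12, p9) → 19.9870
  f21: (p11, p2, p8) → 47.8326
  f22: (p11, p3, p2) → 6.2515
Σ area = 744.691

Euler: V−E+F = 13−33+22 = 2.


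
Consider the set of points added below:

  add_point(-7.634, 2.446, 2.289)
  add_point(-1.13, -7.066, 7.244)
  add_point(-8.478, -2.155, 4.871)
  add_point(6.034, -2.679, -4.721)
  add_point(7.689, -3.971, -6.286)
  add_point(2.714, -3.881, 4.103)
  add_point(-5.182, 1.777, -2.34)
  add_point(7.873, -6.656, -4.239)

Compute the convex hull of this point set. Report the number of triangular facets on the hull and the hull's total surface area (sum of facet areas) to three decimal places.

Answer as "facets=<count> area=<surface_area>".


8 of the 8 inputs are extreme points: [0, 1, 2, 3, 4, 5, 6, 7].

Area of each hull facet:
  f1: (p1, p7, p2) → 64.1929
  f2: (p1, p0, p2) → 21.6997
  f3: (p5, p1, p7) → 23.6168
  f4: (p5, p1, p0) → 35.4893
  f5: (p6, p7, p2) → 68.2750
  f6: (p6, p0, p2) → 13.0037
  f7: (p4, p5, p7) → 16.6786
  f8: (p4, p6, p7) → 24.2656
  f9: (p3, p6, p0) → 24.9872
  f10: (p3, p4, p6) → 7.9236
  f11: (p3, p5, p0) → 58.0312
  f12: (p3, p4, p5) → 8.7226
Σ area = 366.886

Euler characteristic 8−18+12 = 2 ✓

facets=12 area=366.886


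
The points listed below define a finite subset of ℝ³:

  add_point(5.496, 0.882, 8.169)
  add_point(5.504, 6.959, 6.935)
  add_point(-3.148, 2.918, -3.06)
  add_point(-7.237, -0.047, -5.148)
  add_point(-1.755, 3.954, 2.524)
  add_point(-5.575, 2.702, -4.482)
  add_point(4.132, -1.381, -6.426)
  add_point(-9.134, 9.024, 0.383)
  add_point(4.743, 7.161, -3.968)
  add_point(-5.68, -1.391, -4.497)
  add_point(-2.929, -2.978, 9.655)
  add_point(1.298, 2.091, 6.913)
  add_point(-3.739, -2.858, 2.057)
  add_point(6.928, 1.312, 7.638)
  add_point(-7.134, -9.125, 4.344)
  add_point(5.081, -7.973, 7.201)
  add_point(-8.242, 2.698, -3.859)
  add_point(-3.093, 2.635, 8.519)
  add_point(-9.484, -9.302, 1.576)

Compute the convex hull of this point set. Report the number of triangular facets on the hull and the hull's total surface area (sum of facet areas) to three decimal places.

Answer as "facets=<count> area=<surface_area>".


Hull vertices (14/19): indices [0, 1, 3, 5, 6, 7, 8, 10, 13, 14, 15, 16, 17, 18].

Facet areas (half cross-product norm):
  f1: (p15, p6, p18) → 111.5917
  f2: (p15, p6, p13) → 66.7074
  f3: (p10, p7, p18) → 97.7605
  f4: (p3, p6, p18) → 66.2508
  f5: (p8, p6, p13) → 57.8429
  f6: (p1, p8, p13) → 31.6785
  f7: (p1, p8, p7) → 78.0318
  f8: (p14, p15, p18) → 13.6176
  f9: (p14, p10, p18) → 10.5692
  f10: (p14, p10, p15) → 44.3256
  f11: (p16, p7, p18) → 43.6416
  f12: (p16, p3, p18) → 17.1580
  f13: (p5, p3, p6) → 17.4726
  f14: (p5, p8, p6) → 44.6255
  f15: (p5, p16, p3) → 4.0157
  f16: (p5, p8, p7) → 49.0513
  f17: (p5, p16, p7) → 10.2000
  f18: (p0, p1, p13) → 4.6381
  f19: (p0, p1, p10) → 26.1925
  f20: (p0, p15, p13) → 6.8021
  f21: (p0, p10, p15) → 37.7214
  f22: (p17, p10, p7) → 25.4246
  f23: (p17, p1, p7) → 58.1360
  f24: (p17, p1, p10) → 25.0691
Σ area = 948.524

Euler characteristic 14−36+24 = 2 ✓

facets=24 area=948.524


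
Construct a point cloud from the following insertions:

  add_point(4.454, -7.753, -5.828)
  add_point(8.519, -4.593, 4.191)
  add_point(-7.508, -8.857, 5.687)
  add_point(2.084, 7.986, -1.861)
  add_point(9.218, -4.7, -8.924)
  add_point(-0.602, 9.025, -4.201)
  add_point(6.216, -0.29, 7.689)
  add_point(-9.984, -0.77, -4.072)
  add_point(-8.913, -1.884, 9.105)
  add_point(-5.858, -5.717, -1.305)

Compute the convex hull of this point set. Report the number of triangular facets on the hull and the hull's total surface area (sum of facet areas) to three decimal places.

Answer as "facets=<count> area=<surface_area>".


facets=16 area=928.272

Extreme-point indices: [0, 1, 2, 3, 4, 5, 6, 7, 8, 9] — 10 of 10 on the boundary.

Facet areas (half cross-product norm):
  f1: (p5, p4, p7) → 117.0092
  f2: (p8, p5, p7) → 89.9694
  f3: (p2, p8, p7) → 49.2019
  f4: (p2, p6, p8) → 59.8198
  f5: (p3, p8, p5) → 33.9919
  f6: (p3, p6, p8) → 99.9774
  f7: (p3, p5, p4) → 28.9552
  f8: (p3, p6, p4) → 102.1907
  f9: (p0, p4, p7) → 44.8067
  f10: (p9, p2, p7) → 23.6293
  f11: (p9, p0, p7) → 34.7410
  f12: (p9, p0, p2) → 39.5732
  f13: (p1, p2, p6) → 48.5578
  f14: (p1, p0, p2) → 88.2258
  f15: (p1, p6, p4) → 31.3083
  f16: (p1, p0, p4) → 36.3140
Σ area = 928.272

Euler characteristic 10−24+16 = 2 ✓


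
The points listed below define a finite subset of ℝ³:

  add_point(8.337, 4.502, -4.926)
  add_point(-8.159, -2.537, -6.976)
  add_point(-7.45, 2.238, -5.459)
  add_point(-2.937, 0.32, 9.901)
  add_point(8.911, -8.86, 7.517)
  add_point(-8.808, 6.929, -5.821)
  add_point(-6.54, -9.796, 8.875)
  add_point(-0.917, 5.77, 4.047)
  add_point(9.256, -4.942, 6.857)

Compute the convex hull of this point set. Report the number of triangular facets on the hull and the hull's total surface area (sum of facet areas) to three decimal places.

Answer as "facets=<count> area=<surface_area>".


Points on the hull: [0, 1, 3, 4, 5, 6, 7, 8] (8 of 9).

Per-facet area ½‖(b−a)×(c−a)‖:
  f1: (p1, p6, p5) → 79.6248
  f2: (p0, p1, p5) → 81.1994
  f3: (p3, p6, p5) → 96.1551
  f4: (p4, p1, p6) → 136.0250
  f5: (p4, p3, p8) → 26.1965
  f6: (p4, p3, p6) → 77.5145
  f7: (p4, p0, p8) → 20.3930
  f8: (p4, p0, p1) → 162.2130
  f9: (p7, p0, p8) → 88.2157
  f10: (p7, p3, p8) → 55.7729
  f11: (p7, p0, p5) → 81.8685
  f12: (p7, p3, p5) → 46.4698
Σ area = 951.648

Check V−E+F: 8 − 18 + 12 = 2.

facets=12 area=951.648


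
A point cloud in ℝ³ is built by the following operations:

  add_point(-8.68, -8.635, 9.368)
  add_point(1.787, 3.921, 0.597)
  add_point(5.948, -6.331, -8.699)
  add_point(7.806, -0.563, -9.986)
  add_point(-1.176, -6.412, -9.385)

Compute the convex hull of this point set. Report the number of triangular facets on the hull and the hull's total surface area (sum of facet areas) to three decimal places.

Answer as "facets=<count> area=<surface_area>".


facets=6 area=463.804

Hull vertices (5/5): indices [0, 1, 2, 3, 4].

Area of each hull facet:
  f1: (p2, p1, p0) → 134.0289
  f2: (p2, p1, p3) → 40.1848
  f3: (p4, p1, p0) → 131.0509
  f4: (p4, p1, p3) → 67.5109
  f5: (p4, p2, p0) → 69.8053
  f6: (p4, p2, p3) → 21.2232
Σ area = 463.804

Euler characteristic 5−9+6 = 2 ✓


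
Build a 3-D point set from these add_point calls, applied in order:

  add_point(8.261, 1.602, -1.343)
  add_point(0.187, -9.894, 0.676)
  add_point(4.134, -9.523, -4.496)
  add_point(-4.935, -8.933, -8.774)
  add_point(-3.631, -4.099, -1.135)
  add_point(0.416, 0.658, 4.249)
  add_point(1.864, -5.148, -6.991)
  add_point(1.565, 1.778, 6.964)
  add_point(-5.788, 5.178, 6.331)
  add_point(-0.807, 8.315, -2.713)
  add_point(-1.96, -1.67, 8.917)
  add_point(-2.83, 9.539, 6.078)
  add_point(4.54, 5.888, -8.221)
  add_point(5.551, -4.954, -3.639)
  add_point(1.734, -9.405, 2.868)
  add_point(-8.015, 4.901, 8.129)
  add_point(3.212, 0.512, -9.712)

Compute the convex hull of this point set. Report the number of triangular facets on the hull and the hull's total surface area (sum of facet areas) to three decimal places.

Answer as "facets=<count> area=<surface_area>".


12 of the 17 inputs are extreme points: [0, 1, 2, 3, 7, 9, 10, 11, 12, 14, 15, 16].

Area of each hull facet:
  f1: (p3, p1, p15) → 99.4917
  f2: (p10, p1, p15) → 43.6221
  f3: (p9, p3, p15) → 125.6088
  f4: (p2, p16, p0) → 52.5763
  f5: (p2, p3, p1) → 32.0302
  f6: (p2, p3, p16) → 53.9720
  f7: (p14, p10, p1) → 13.1366
  f8: (p14, p2, p0) → 46.9861
  f9: (p14, p2, p1) → 8.5195
  f10: (p11, p9, p15) → 30.9736
  f11: (p11, p10, p15) → 32.5268
  f12: (p12, p16, p0) → 25.2676
  f13: (p12, p11, p0) → 68.1601
  f14: (p12, p11, p9) → 19.3765
  f15: (p12, p3, p16) → 19.5066
  f16: (p12, p9, p3) → 70.6073
  f17: (p7, p14, p0) → 60.7792
  f18: (p7, p14, p10) → 27.8057
  f19: (p7, p11, p0) → 46.3647
  f20: (p7, p11, p10) → 22.8623
Σ area = 900.174

Euler: V−E+F = 12−30+20 = 2.

facets=20 area=900.174


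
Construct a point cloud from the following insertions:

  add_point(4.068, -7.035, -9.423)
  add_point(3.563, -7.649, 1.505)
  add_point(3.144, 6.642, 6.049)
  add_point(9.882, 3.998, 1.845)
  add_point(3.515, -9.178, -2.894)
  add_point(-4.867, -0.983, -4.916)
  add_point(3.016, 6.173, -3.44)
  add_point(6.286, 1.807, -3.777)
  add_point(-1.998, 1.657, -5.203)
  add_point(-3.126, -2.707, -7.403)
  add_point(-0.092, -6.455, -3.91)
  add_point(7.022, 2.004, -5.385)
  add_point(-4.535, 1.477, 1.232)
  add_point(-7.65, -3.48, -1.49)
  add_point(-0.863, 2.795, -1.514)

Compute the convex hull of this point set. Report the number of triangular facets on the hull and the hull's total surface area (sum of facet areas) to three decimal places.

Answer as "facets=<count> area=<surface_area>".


Hull vertices (12/15): indices [0, 1, 2, 3, 4, 5, 6, 8, 9, 11, 12, 13].

Per-facet area ½‖(b−a)×(c−a)‖:
  f1: (p0, p4, p13) → 43.4494
  f2: (p0, p4, p3) → 53.0193
  f3: (p1, p4, p13) → 28.4825
  f4: (p1, p4, p3) → 29.2689
  f5: (p9, p0, p13) → 24.9243
  f6: (p11, p0, p3) → 30.7326
  f7: (p11, p6, p3) → 23.8657
  f8: (p11, p9, p0) → 42.6655
  f9: (p11, p9, p6) → 33.6063
  f10: (p2, p1, p13) → 88.9659
  f11: (p2, p1, p3) → 55.2338
  f12: (p2, p6, p3) → 34.2917
  f13: (p5, p9, p13) → 7.6052
  f14: (p12, p2, p13) → 12.3907
  f15: (p12, p5, p13) → 15.2859
  f16: (p12, p2, p6) → 43.0533
  f17: (p8, p9, p6) → 9.5993
  f18: (p8, p5, p9) → 6.7996
  f19: (p8, p12, p6) → 24.1046
  f20: (p8, p12, p5) → 12.6447
Σ area = 619.989

Check V−E+F: 12 − 30 + 20 = 2.

facets=20 area=619.989


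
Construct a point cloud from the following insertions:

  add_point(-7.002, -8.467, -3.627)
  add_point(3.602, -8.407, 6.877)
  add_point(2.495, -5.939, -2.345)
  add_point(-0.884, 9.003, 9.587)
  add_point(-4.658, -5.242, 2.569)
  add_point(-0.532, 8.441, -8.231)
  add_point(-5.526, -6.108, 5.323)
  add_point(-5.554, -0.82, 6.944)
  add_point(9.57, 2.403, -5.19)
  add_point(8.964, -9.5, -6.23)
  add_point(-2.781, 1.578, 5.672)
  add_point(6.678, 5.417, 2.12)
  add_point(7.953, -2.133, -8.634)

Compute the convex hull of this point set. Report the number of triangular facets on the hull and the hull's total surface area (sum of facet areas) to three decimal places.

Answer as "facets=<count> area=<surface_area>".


facets=16 area=1046.968

Points on the hull: [0, 1, 3, 5, 6, 7, 8, 9, 11, 12] (10 of 13).

Area of each hull facet:
  f1: (p1, p9, p0) → 97.9820
  f2: (p1, p9, p8) → 84.1543
  f3: (p12, p9, p8) → 19.9270
  f4: (p12, p5, p8) → 35.9815
  f5: (p12, p9, p0) → 62.7326
  f6: (p12, p5, p0) → 111.0196
  f7: (p6, p1, p0) → 43.3407
  f8: (p11, p1, p8) → 62.8825
  f9: (p11, p1, p3) → 83.6553
  f10: (p11, p5, p8) → 49.5966
  f11: (p11, p5, p3) → 72.5022
  f12: (p7, p1, p3) → 64.6042
  f13: (p7, p6, p1) → 25.9160
  f14: (p7, p6, p0) → 22.1445
  f15: (p7, p5, p0) → 114.0501
  f16: (p7, p5, p3) → 96.4793
Σ area = 1046.968

Euler: V−E+F = 10−24+16 = 2.


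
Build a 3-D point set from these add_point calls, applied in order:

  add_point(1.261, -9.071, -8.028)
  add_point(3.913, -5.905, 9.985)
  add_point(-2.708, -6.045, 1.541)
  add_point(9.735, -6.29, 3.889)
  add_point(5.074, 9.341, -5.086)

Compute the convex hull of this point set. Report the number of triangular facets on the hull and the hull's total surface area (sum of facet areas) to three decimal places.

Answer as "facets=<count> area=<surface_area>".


facets=6 area=514.905

Hull vertices (5/5): indices [0, 1, 2, 3, 4].

Facet areas (half cross-product norm):
  f1: (p0, p4, p2) → 96.7764
  f2: (p0, p4, p3) → 128.6344
  f3: (p1, p4, p2) → 99.1054
  f4: (p1, p4, p3) → 77.8062
  f5: (p1, p0, p2) → 50.9757
  f6: (p1, p0, p3) → 61.6068
Σ area = 514.905

Check V−E+F: 5 − 9 + 6 = 2.


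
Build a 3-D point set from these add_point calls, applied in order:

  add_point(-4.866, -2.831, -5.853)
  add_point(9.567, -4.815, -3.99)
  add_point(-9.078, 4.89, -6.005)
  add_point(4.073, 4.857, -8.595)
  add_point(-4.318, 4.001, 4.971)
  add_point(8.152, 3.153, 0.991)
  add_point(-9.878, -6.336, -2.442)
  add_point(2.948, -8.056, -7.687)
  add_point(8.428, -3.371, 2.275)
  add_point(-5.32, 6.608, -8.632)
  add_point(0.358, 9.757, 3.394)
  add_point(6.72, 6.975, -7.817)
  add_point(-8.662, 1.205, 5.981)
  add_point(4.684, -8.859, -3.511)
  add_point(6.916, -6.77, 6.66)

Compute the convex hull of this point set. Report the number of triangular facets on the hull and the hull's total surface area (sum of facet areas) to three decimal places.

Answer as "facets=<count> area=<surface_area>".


Extreme-point indices: [0, 1, 2, 3, 5, 6, 7, 8, 9, 10, 11, 12, 13, 14] — 14 of 15 on the boundary.

Area of each hull facet:
  f1: (p2, p9, p6) → 24.1829
  f2: (p2, p9, p10) → 33.3715
  f3: (p11, p9, p10) → 72.3422
  f4: (p11, p7, p1) → 52.3674
  f5: (p12, p14, p6) → 97.9795
  f6: (p12, p14, p10) → 105.4332
  f7: (p12, p2, p6) → 61.0833
  f8: (p12, p2, p10) → 74.0271
  f9: (p0, p9, p6) → 27.9954
  f10: (p0, p7, p6) → 30.6731
  f11: (p0, p7, p9) → 40.6735
  f12: (p13, p14, p1) → 32.9790
  f13: (p13, p7, p1) → 14.5128
  f14: (p13, p14, p6) → 78.2586
  f15: (p13, p7, p6) → 32.0563
  f16: (p5, p14, p10) → 56.4909
  f17: (p5, p11, p10) → 50.3656
  f18: (p5, p11, p1) → 45.7716
  f19: (p3, p7, p9) → 61.7821
  f20: (p3, p11, p9) → 12.8037
  f21: (p3, p11, p7) → 17.0670
  f22: (p8, p14, p1) → 14.3174
  f23: (p8, p5, p1) → 21.7096
  f24: (p8, p5, p14) → 13.3638
Σ area = 1071.608

Euler characteristic 14−36+24 = 2 ✓

facets=24 area=1071.608


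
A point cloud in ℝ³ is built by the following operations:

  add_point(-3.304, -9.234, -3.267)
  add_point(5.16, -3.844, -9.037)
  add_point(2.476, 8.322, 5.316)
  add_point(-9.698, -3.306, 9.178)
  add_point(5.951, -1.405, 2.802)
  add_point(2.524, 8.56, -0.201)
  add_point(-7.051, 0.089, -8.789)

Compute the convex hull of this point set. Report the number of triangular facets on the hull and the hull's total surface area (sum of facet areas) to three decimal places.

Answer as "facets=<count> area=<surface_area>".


facets=10 area=762.809

Hull vertices (7/7): indices [0, 1, 2, 3, 4, 5, 6].

Area of each hull facet:
  f1: (p1, p5, p4) → 65.9978
  f2: (p6, p1, p5) → 90.0180
  f3: (p2, p4, p3) → 86.5771
  f4: (p2, p5, p4) → 28.7619
  f5: (p2, p6, p3) → 143.1152
  f6: (p2, p6, p5) → 36.1147
  f7: (p0, p4, p3) → 98.1024
  f8: (p0, p1, p4) → 65.7857
  f9: (p0, p6, p3) → 86.9511
  f10: (p0, p6, p1) → 61.3848
Σ area = 762.809

Euler characteristic 7−15+10 = 2 ✓


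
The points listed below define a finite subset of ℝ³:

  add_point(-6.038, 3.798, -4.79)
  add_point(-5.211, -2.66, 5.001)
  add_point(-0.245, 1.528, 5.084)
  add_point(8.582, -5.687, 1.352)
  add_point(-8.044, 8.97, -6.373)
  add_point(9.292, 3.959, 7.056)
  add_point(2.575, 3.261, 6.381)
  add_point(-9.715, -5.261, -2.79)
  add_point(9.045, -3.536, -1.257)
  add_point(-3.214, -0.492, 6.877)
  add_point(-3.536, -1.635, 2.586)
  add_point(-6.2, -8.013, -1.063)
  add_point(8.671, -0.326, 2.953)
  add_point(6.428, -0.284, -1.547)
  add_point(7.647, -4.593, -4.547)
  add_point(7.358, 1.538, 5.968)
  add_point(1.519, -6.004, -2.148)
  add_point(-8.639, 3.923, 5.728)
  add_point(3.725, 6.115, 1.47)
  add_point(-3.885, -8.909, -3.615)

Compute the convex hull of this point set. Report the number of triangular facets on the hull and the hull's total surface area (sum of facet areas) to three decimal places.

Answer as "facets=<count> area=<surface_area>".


Extreme-point indices: [1, 3, 4, 5, 7, 8, 9, 11, 14, 17, 18, 19] — 12 of 20 on the boundary.

Per-facet area ½‖(b−a)×(c−a)‖:
  f1: (p19, p4, p7) → 47.2451
  f2: (p17, p4, p7) → 77.5919
  f3: (p14, p19, p4) → 113.5016
  f4: (p9, p17, p5) → 40.3500
  f5: (p18, p14, p5) → 52.4038
  f6: (p18, p14, p4) → 91.8365
  f7: (p18, p17, p5) → 50.3132
  f8: (p18, p17, p4) → 79.6738
  f9: (p8, p14, p5) → 10.8758
  f10: (p11, p19, p7) → 7.9374
  f11: (p1, p17, p7) → 34.7359
  f12: (p1, p11, p7) → 19.4988
  f13: (p1, p9, p17) → 12.2645
  f14: (p3, p11, p19) → 23.6507
  f15: (p3, p8, p5) → 18.9094
  f16: (p3, p1, p11) → 58.1300
  f17: (p3, p14, p19) → 37.4888
  f18: (p3, p8, p14) → 5.6963
  f19: (p3, p9, p5) → 69.6961
  f20: (p3, p1, p9) → 24.4797
Σ area = 876.279

Euler: V−E+F = 12−30+20 = 2.

facets=20 area=876.279


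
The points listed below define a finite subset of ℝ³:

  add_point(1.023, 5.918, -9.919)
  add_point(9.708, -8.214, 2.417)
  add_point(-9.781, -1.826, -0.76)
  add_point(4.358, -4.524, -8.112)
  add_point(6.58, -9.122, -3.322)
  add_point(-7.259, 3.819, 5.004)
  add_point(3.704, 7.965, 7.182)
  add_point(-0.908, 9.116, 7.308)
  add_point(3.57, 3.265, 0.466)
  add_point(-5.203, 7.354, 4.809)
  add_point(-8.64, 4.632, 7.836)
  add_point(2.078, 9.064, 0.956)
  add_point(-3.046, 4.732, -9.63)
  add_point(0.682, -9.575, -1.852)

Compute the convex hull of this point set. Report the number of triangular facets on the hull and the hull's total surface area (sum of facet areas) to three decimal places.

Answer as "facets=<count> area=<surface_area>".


facets=20 area=955.697

12 of the 14 inputs are extreme points: [0, 1, 2, 3, 4, 6, 7, 9, 10, 11, 12, 13].

Area of each hull facet:
  f1: (p3, p0, p1) → 57.4692
  f2: (p6, p10, p1) → 114.0093
  f3: (p6, p10, p7) → 14.8195
  f4: (p13, p3, p2) → 57.6935
  f5: (p13, p10, p2) → 66.5222
  f6: (p13, p10, p1) → 97.8533
  f7: (p12, p3, p2) → 76.2611
  f8: (p12, p3, p0) → 23.5953
  f9: (p12, p10, p2) → 68.6300
  f10: (p11, p6, p7) → 14.9991
  f11: (p11, p12, p0) → 24.0271
  f12: (p11, p0, p1) → 106.6177
  f13: (p11, p6, p1) → 58.4253
  f14: (p4, p3, p1) → 17.4551
  f15: (p4, p13, p1) → 19.4239
  f16: (p4, p13, p3) → 21.2455
  f17: (p9, p10, p7) → 12.7000
  f18: (p9, p12, p10) → 32.8272
  f19: (p9, p11, p7) → 18.4363
  f20: (p9, p11, p12) → 52.6865
Σ area = 955.697

Euler characteristic 12−30+20 = 2 ✓


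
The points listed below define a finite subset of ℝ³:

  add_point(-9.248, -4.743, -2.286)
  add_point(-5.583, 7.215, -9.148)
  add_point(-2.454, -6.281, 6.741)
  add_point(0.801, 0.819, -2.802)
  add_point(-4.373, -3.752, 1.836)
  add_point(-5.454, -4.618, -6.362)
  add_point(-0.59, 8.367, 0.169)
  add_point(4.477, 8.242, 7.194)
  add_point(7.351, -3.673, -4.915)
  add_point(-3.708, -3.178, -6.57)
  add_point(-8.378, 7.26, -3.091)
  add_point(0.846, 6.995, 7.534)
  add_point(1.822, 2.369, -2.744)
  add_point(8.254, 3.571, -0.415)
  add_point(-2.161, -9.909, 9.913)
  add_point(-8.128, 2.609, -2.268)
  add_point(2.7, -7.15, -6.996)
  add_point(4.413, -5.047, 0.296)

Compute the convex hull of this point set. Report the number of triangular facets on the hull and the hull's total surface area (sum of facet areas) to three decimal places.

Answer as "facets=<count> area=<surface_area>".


Hull vertices (12/18): indices [0, 1, 5, 6, 7, 8, 10, 11, 13, 14, 16, 17].

Area of each hull facet:
  f1: (p6, p1, p13) → 50.9434
  f2: (p16, p14, p0) → 96.1339
  f3: (p10, p1, p0) → 40.0878
  f4: (p10, p6, p1) → 28.3845
  f5: (p10, p14, p0) → 84.4494
  f6: (p7, p6, p13) → 38.4532
  f7: (p7, p14, p13) → 92.5688
  f8: (p7, p10, p6) → 19.8051
  f9: (p5, p1, p0) → 33.2899
  f10: (p5, p16, p0) → 17.1141
  f11: (p5, p16, p1) → 49.9458
  f12: (p8, p1, p13) → 70.7470
  f13: (p8, p16, p1) → 51.4558
  f14: (p8, p16, p14) → 54.9078
  f15: (p11, p10, p14) → 121.9604
  f16: (p11, p7, p14) → 29.0981
  f17: (p11, p7, p10) → 22.7416
  f18: (p17, p14, p13) → 46.8812
  f19: (p17, p8, p13) → 25.7538
  f20: (p17, p8, p14) → 7.2553
Σ area = 981.977

Euler characteristic 12−30+20 = 2 ✓

facets=20 area=981.977


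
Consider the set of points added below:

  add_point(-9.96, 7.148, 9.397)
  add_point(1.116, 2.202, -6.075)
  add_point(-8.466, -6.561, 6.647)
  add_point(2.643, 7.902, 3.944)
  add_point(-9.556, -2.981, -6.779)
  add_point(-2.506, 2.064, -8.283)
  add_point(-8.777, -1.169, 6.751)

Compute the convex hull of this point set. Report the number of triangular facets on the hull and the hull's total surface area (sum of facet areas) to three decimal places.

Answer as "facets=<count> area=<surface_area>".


Extreme-point indices: [0, 1, 2, 3, 4, 5] — 6 of 7 on the boundary.

Triangle areas on the boundary:
  f1: (p2, p3, p0) → 95.9779
  f2: (p5, p3, p0) → 99.6621
  f3: (p4, p2, p0) → 97.7518
  f4: (p4, p5, p0) → 83.1264
  f5: (p1, p2, p3) → 100.9010
  f6: (p1, p5, p3) → 20.1657
  f7: (p1, p4, p2) → 82.8149
  f8: (p1, p4, p5) → 14.7447
Σ area = 595.145

Euler characteristic 6−12+8 = 2 ✓

facets=8 area=595.145


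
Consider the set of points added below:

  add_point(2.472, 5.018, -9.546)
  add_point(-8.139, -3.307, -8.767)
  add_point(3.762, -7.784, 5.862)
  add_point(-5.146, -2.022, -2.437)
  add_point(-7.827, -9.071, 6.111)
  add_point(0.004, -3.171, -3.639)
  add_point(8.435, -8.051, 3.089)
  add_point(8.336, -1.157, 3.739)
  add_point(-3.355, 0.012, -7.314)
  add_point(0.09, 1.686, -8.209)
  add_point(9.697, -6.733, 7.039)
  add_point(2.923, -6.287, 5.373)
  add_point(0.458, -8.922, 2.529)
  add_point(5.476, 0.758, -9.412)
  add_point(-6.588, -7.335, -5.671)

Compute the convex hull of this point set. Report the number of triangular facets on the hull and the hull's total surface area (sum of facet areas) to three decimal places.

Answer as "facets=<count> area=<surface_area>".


facets=18 area=744.648

11 of the 15 inputs are extreme points: [0, 1, 2, 3, 4, 6, 7, 10, 12, 13, 14].

Area of each hull facet:
  f1: (p13, p0, p1) → 35.1732
  f2: (p2, p4, p10) → 7.9426
  f3: (p3, p0, p1) → 44.2745
  f4: (p3, p4, p1) → 36.1053
  f5: (p7, p4, p10) → 58.1933
  f6: (p7, p13, p10) → 34.4237
  f7: (p7, p13, p0) → 34.2120
  f8: (p7, p3, p0) → 87.5818
  f9: (p7, p3, p4) → 84.5010
  f10: (p6, p13, p10) → 26.7910
  f11: (p6, p2, p10) → 11.5229
  f12: (p6, p2, p4) → 16.2441
  f13: (p14, p4, p1) → 24.0774
  f14: (p14, p13, p1) → 37.7515
  f15: (p14, p6, p13) → 109.3345
  f16: (p12, p6, p4) → 16.9537
  f17: (p12, p14, p4) → 47.1785
  f18: (p12, p14, p6) → 32.3876
Σ area = 744.648

Euler characteristic 11−27+18 = 2 ✓


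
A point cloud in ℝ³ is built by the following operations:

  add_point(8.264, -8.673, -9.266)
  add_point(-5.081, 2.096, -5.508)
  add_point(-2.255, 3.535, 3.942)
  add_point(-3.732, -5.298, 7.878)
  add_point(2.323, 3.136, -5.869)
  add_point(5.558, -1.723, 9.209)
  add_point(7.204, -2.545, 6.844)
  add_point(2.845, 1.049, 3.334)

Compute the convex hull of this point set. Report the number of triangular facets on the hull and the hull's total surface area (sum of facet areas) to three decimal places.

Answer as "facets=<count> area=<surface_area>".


Points on the hull: [0, 1, 2, 3, 4, 5, 6, 7] (8 of 8).

Facet areas (half cross-product norm):
  f1: (p3, p0, p1) → 132.6573
  f2: (p3, p2, p1) → 47.6858
  f3: (p3, p2, p5) → 44.8516
  f4: (p4, p0, p1) → 48.3564
  f5: (p4, p2, p1) → 36.0759
  f6: (p6, p4, p0) → 97.1596
  f7: (p6, p4, p5) → 20.3302
  f8: (p6, p3, p0) → 97.6140
  f9: (p6, p3, p5) → 14.3246
  f10: (p7, p2, p5) → 18.1615
  f11: (p7, p4, p5) → 12.9708
  f12: (p7, p4, p2) → 26.9410
Σ area = 597.129

Euler characteristic 8−18+12 = 2 ✓

facets=12 area=597.129


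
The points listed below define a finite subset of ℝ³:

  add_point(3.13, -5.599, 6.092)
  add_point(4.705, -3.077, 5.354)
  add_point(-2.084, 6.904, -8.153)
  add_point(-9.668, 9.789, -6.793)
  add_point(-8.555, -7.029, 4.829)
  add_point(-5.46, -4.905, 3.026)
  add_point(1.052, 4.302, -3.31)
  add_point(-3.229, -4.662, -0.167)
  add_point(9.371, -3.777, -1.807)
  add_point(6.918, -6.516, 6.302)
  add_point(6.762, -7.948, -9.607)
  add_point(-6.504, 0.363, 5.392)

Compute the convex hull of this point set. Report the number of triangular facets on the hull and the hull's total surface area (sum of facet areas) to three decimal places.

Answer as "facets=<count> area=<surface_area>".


Points on the hull: [0, 1, 2, 3, 4, 6, 8, 9, 10, 11] (10 of 12).

Triangle areas on the boundary:
  f1: (p9, p10, p8) → 34.1993
  f2: (p4, p10, p3) → 204.7833
  f3: (p4, p9, p10) → 123.4966
  f4: (p2, p10, p3) → 44.2902
  f5: (p2, p10, p8) → 75.9487
  f6: (p11, p4, p3) → 53.5276
  f7: (p6, p2, p8) → 25.0967
  f8: (p6, p2, p3) → 22.9203
  f9: (p6, p11, p3) → 74.9435
  f10: (p0, p4, p9) → 8.1823
  f11: (p0, p11, p9) → 6.8888
  f12: (p0, p11, p4) → 41.9862
  f13: (p1, p9, p8) → 17.7529
  f14: (p1, p6, p8) → 47.2213
  f15: (p1, p11, p9) → 16.4559
  f16: (p1, p6, p11) → 61.8135
Σ area = 859.507

Euler characteristic 10−24+16 = 2 ✓

facets=16 area=859.507


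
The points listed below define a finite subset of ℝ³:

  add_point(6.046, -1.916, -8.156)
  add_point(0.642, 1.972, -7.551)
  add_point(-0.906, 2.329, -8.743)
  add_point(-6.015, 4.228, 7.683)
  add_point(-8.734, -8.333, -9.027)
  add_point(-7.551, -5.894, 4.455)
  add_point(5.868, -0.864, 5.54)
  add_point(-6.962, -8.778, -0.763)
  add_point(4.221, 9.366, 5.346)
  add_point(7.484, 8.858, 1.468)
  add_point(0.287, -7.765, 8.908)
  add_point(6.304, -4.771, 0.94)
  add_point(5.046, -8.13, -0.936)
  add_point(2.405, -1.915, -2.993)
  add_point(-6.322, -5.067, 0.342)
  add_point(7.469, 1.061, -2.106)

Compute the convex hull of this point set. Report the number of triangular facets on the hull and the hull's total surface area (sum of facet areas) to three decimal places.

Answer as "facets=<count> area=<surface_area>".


Points on the hull: [0, 2, 3, 4, 5, 6, 7, 8, 9, 10, 11, 12, 15] (13 of 16).

Area of each hull facet:
  f1: (p3, p8, p10) → 79.5051
  f2: (p5, p3, p4) → 64.9784
  f3: (p5, p3, p10) → 49.2743
  f4: (p2, p0, p4) → 53.8216
  f5: (p2, p0, p9) → 57.3406
  f6: (p2, p8, p9) → 36.7281
  f7: (p2, p3, p4) → 114.2363
  f8: (p2, p3, p8) → 92.7045
  f9: (p7, p5, p4) → 15.0566
  f10: (p7, p5, p10) → 26.7745
  f11: (p6, p11, p10) → 28.3632
  f12: (p6, p8, p9) → 25.9330
  f13: (p6, p8, p10) → 38.1685
  f14: (p15, p0, p9) → 19.2461
  f15: (p15, p11, p0) → 23.0215
  f16: (p15, p6, p9) → 33.9517
  f17: (p15, p6, p11) → 19.7891
  f18: (p12, p0, p4) → 73.3978
  f19: (p12, p11, p0) → 18.9041
  f20: (p12, p11, p10) → 21.0544
  f21: (p12, p7, p4) → 49.9458
  f22: (p12, p7, p10) → 58.8985
Σ area = 1001.094

Euler: V−E+F = 13−33+22 = 2.

facets=22 area=1001.094


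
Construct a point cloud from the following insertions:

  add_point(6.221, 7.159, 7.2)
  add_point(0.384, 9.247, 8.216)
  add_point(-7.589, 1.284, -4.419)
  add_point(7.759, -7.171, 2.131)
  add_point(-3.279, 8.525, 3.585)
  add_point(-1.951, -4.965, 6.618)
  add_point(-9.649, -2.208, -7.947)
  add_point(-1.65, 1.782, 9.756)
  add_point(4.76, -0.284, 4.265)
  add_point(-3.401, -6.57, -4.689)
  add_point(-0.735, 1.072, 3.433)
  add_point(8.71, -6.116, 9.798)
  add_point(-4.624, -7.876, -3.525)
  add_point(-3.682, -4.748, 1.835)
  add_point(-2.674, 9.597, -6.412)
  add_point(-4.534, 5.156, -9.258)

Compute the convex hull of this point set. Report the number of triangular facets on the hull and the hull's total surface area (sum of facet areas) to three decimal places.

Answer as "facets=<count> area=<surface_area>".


Points on the hull: [0, 1, 2, 3, 4, 5, 6, 7, 9, 11, 12, 14, 15] (13 of 16).

Per-facet area ½‖(b−a)×(c−a)‖:
  f1: (p15, p14, p6) → 16.4876
  f2: (p3, p15, p14) → 58.1763
  f3: (p5, p7, p6) → 60.4310
  f4: (p5, p7, p11) → 41.5580
  f5: (p2, p14, p6) → 21.0756
  f6: (p0, p3, p11) → 53.4627
  f7: (p0, p3, p14) → 125.1869
  f8: (p9, p15, p6) → 37.4820
  f9: (p9, p3, p15) → 78.7124
  f10: (p1, p0, p14) → 46.9153
  f11: (p1, p7, p11) → 47.7535
  f12: (p1, p0, p11) → 38.3941
  f13: (p12, p5, p6) → 42.9252
  f14: (p12, p9, p6) → 8.7964
  f15: (p12, p5, p11) → 53.6859
  f16: (p12, p3, p11) → 45.2084
  f17: (p12, p9, p3) → 13.7547
  f18: (p4, p2, p14) → 47.0457
  f19: (p4, p1, p14) → 20.7038
  f20: (p4, p1, p7) → 23.2895
  f21: (p4, p7, p6) → 78.7528
  f22: (p4, p2, p6) → 1.3639
Σ area = 961.162

Euler: V−E+F = 13−33+22 = 2.

facets=22 area=961.162


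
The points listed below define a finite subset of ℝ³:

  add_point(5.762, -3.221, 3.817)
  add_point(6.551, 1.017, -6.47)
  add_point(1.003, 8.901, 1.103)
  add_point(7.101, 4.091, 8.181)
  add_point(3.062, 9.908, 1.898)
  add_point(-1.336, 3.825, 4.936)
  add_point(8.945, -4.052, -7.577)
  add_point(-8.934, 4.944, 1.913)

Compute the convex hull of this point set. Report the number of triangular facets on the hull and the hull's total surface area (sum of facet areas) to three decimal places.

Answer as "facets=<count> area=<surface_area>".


facets=12 area=499.347

Hull vertices (8/8): indices [0, 1, 2, 3, 4, 5, 6, 7].

Per-facet area ½‖(b−a)×(c−a)‖:
  f1: (p3, p4, p7) → 60.6768
  f2: (p0, p6, p7) → 99.0533
  f3: (p0, p3, p6) → 44.1424
  f4: (p1, p6, p7) → 39.4887
  f5: (p1, p3, p6) → 39.9932
  f6: (p1, p3, p4) → 59.7430
  f7: (p5, p3, p7) → 6.1598
  f8: (p5, p0, p7) → 29.5164
  f9: (p5, p0, p3) → 36.4891
  f10: (p2, p4, p7) → 5.2605
  f11: (p2, p1, p7) → 64.0074
  f12: (p2, p1, p4) → 14.8163
Σ area = 499.347

Euler characteristic 8−18+12 = 2 ✓


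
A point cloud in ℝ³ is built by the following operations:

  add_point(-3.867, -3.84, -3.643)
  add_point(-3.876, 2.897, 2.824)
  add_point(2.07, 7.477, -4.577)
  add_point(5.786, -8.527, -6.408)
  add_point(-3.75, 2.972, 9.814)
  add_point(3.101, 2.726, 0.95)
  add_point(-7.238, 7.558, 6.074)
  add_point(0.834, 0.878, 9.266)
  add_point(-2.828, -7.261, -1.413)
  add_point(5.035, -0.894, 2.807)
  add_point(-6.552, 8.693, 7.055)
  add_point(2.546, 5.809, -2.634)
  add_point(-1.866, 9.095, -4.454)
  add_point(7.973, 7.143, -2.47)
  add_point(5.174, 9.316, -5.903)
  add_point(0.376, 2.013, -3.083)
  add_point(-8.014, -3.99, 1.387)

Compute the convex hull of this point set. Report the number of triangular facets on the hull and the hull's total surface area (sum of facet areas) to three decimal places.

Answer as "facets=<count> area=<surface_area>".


facets=20 area=818.592

Points on the hull: [0, 3, 4, 6, 7, 8, 9, 10, 12, 13, 14, 16] (12 of 17).

Per-facet area ½‖(b−a)×(c−a)‖:
  f1: (p7, p4, p16) → 29.7390
  f2: (p7, p10, p13) → 82.1272
  f3: (p7, p10, p4) → 13.1816
  f4: (p0, p12, p16) → 42.1533
  f5: (p0, p12, p3) → 69.9843
  f6: (p14, p3, p13) → 39.5707
  f7: (p14, p12, p3) → 64.2153
  f8: (p14, p10, p13) → 42.6445
  f9: (p14, p12, p10) → 37.1405
  f10: (p6, p12, p16) → 73.1413
  f11: (p6, p12, p10) → 9.5207
  f12: (p6, p4, p16) → 39.6441
  f13: (p6, p10, p4) → 5.6495
  f14: (p8, p7, p16) → 42.9873
  f15: (p8, p7, p3) → 67.9797
  f16: (p8, p0, p16) → 13.2279
  f17: (p8, p0, p3) → 21.1209
  f18: (p9, p3, p13) → 60.0372
  f19: (p9, p7, p13) → 36.3381
  f20: (p9, p7, p3) → 28.1889
Σ area = 818.592

Euler: V−E+F = 12−30+20 = 2.
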